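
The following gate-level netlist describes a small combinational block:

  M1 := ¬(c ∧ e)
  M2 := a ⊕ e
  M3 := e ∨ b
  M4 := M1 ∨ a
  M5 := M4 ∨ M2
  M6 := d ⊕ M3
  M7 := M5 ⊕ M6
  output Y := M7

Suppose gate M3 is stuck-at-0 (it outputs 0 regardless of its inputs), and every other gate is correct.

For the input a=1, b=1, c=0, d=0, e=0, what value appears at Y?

1

Propagate with M3 forced: M1=1, M2=1, M3=0 [stuck-at-0], M4=1, M5=1, M6=0, M7=1.
So Y = 1. (Without the fault it would be 0.)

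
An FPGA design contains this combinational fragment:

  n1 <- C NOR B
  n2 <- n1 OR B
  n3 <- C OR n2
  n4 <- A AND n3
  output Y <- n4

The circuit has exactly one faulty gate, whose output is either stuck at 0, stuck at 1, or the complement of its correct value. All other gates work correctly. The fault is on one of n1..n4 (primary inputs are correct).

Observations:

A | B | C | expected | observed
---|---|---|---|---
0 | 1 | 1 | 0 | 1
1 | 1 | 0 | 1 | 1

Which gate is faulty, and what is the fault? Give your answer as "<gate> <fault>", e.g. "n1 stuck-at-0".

n4 stuck-at-1

Fault-free values for test 1 (A=0, B=1, C=1): n1=0, n2=1, n3=1, n4=0, giving Y=0. Observed 1.
Test 1: faults giving observed 1 are {n4 stuck-at-1, n4 inverted output}.
Test 2 (A=1, B=1, C=0): fault-free n1=0, n2=1, n3=1, n4=1 → 1; observed 1. Eliminates n4 inverted output.
Only n4 stuck-at-1 is consistent with every test.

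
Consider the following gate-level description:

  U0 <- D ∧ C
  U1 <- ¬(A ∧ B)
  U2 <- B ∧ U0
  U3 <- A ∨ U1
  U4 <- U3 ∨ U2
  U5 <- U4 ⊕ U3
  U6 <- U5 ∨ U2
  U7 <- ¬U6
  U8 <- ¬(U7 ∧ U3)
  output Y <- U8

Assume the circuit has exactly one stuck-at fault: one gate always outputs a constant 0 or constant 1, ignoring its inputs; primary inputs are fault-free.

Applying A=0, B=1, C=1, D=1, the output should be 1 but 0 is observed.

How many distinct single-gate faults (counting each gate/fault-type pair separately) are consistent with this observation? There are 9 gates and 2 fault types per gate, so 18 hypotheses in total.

Fault-free: U0=1, U1=1, U2=1, U3=1, U4=1, U5=0, U6=1, U7=0, U8=1 → 1. Observed 0.
  U0: stuck-at-0 ✓; others ✗
  U1: none of the 2 fault types match ✗
  U2: stuck-at-0 ✓; others ✗
  U3: none of the 2 fault types match ✗
  U4: none of the 2 fault types match ✗
  U5: none of the 2 fault types match ✗
  U6: stuck-at-0 ✓; others ✗
  U7: stuck-at-1 ✓; others ✗
  U8: stuck-at-0 ✓; others ✗
Consistent faults: {U0 stuck-at-0, U2 stuck-at-0, U6 stuck-at-0, U7 stuck-at-1, U8 stuck-at-0} — 5 in all.

5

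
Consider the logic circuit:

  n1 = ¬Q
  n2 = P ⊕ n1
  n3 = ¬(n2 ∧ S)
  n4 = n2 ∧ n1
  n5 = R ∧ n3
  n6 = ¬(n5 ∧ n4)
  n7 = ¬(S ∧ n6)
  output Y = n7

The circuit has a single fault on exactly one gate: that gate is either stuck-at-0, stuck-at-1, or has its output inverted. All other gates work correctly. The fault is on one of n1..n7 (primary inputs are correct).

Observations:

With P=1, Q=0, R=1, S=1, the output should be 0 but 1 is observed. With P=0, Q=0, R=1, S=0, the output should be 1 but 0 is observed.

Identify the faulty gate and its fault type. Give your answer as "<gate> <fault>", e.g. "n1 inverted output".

Fault-free values for test 1 (P=1, Q=0, R=1, S=1): n1=1, n2=0, n3=1, n4=0, n5=1, n6=1, n7=0, giving Y=0. Observed 1.
Test 1: faults giving observed 1 are {n4 stuck-at-1, n4 inverted output, n6 stuck-at-0, n6 inverted output, n7 stuck-at-1, n7 inverted output}.
Test 2 (P=0, Q=0, R=1, S=0): fault-free n1=1, n2=1, n3=1, n4=1, n5=1, n6=0, n7=1 → 1; observed 0. Eliminates n4 stuck-at-1, n4 inverted output, n6 stuck-at-0, n6 inverted output, n7 stuck-at-1.
Only n7 inverted output is consistent with every test.

n7 inverted output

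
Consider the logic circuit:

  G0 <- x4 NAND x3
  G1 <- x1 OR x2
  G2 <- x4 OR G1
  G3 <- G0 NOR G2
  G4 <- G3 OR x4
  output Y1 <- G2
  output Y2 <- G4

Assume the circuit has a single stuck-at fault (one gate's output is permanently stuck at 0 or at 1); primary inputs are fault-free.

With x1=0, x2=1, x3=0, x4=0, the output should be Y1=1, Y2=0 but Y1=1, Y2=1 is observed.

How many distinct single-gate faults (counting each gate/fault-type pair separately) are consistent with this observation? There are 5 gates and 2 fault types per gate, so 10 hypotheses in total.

Fault-free: G0=1, G1=1, G2=1, G3=0, G4=0 → Y1=1, Y2=0. Observed Y1=1, Y2=1.
  G0 stuck-at-0: output Y1=1, Y2=0 ✗
  G0 stuck-at-1: output Y1=1, Y2=0 ✗
  G1 stuck-at-0: output Y1=0, Y2=0 ✗
  G1 stuck-at-1: output Y1=1, Y2=0 ✗
  G2 stuck-at-0: output Y1=0, Y2=0 ✗
  G2 stuck-at-1: output Y1=1, Y2=0 ✗
  G3 stuck-at-0: output Y1=1, Y2=0 ✗
  G3 stuck-at-1: output Y1=1, Y2=1 ✓
  G4 stuck-at-0: output Y1=1, Y2=0 ✗
  G4 stuck-at-1: output Y1=1, Y2=1 ✓
Consistent faults: {G3 stuck-at-1, G4 stuck-at-1} — 2 in all.

2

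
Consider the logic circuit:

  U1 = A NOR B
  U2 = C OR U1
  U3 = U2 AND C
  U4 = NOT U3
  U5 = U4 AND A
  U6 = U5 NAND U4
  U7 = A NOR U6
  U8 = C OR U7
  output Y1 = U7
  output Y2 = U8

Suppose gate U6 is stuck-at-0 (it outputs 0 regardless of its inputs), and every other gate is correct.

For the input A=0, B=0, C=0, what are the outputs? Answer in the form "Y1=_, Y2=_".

Y1=1, Y2=1

Propagate with U6 forced: U1=1, U2=1, U3=0, U4=1, U5=0, U6=0 [stuck-at-0], U7=1, U8=1.
So the outputs are Y1=1, Y2=1. (Without the fault they would be Y1=0, Y2=0.)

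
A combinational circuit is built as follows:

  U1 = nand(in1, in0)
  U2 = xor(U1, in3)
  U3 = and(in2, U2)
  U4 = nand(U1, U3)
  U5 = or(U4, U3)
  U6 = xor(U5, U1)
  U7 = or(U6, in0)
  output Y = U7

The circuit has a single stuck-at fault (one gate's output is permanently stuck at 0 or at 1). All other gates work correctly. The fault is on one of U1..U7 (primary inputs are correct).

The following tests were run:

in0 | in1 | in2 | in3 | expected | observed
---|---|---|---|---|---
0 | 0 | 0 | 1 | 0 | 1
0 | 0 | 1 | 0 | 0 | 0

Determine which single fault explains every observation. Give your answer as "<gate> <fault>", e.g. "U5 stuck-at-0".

Fault-free values for test 1 (in0=0, in1=0, in2=0, in3=1): U1=1, U2=0, U3=0, U4=1, U5=1, U6=0, U7=0, giving Y=0. Observed 1.
Test 1: faults giving observed 1 are {U1 stuck-at-0, U4 stuck-at-0, U5 stuck-at-0, U6 stuck-at-1, U7 stuck-at-1}.
Test 2 (in0=0, in1=0, in2=1, in3=0): fault-free U1=1, U2=1, U3=1, U4=0, U5=1, U6=0, U7=0 → 0; observed 0. Eliminates U1 stuck-at-0, U5 stuck-at-0, U6 stuck-at-1, U7 stuck-at-1.
Only U4 stuck-at-0 is consistent with every test.

U4 stuck-at-0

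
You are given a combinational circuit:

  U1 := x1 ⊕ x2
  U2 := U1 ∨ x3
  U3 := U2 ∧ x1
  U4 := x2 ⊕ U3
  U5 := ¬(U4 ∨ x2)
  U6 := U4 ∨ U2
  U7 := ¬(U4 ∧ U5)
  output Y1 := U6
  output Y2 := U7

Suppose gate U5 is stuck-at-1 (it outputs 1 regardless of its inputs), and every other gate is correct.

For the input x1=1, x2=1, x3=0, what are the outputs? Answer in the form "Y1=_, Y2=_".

Y1=1, Y2=0

Propagate with U5 forced: U1=0, U2=0, U3=0, U4=1, U5=1 [stuck-at-1], U6=1, U7=0.
So the outputs are Y1=1, Y2=0. (Without the fault they would be Y1=1, Y2=1.)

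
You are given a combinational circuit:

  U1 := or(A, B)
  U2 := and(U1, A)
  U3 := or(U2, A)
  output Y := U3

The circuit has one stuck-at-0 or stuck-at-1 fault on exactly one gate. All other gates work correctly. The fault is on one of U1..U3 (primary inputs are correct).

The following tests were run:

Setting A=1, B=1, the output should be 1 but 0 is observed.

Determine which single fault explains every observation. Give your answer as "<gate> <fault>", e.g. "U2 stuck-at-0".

Fault-free values for test 1 (A=1, B=1): U1=1, U2=1, U3=1, giving Y=1. Observed 0.
Test 1: faults giving observed 0 are {U3 stuck-at-0}.
Only U3 stuck-at-0 is consistent with every test.

U3 stuck-at-0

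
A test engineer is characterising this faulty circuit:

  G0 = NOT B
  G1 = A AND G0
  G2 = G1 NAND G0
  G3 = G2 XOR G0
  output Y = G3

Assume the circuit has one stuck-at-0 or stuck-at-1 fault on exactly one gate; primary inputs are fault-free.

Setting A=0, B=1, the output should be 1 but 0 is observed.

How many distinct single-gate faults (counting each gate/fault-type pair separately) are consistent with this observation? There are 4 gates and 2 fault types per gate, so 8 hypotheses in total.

Fault-free: G0=0, G1=0, G2=1, G3=1 → 1. Observed 0.
  G0 stuck-at-0: output 1 ✗
  G0 stuck-at-1: output 0 ✓
  G1 stuck-at-0: output 1 ✗
  G1 stuck-at-1: output 1 ✗
  G2 stuck-at-0: output 0 ✓
  G2 stuck-at-1: output 1 ✗
  G3 stuck-at-0: output 0 ✓
  G3 stuck-at-1: output 1 ✗
Consistent faults: {G0 stuck-at-1, G2 stuck-at-0, G3 stuck-at-0} — 3 in all.

3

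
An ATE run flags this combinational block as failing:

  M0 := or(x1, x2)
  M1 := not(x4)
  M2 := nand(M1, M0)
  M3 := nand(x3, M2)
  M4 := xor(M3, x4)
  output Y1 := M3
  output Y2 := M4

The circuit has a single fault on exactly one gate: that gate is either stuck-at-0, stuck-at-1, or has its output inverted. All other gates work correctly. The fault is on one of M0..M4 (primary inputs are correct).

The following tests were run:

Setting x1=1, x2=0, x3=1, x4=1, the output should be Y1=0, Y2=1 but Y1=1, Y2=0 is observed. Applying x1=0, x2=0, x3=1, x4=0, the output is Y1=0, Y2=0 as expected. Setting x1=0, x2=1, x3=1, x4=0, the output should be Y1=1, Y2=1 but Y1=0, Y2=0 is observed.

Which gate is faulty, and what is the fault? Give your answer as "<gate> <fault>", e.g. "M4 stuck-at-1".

Fault-free values for test 1 (x1=1, x2=0, x3=1, x4=1): M0=1, M1=0, M2=1, M3=0, M4=1, giving Y1=0, Y2=1. Observed Y1=1, Y2=0.
Test 1: faults giving observed Y1=1, Y2=0 are {M1 stuck-at-1, M1 inverted output, M2 stuck-at-0, M2 inverted output, M3 stuck-at-1, M3 inverted output}.
Test 2 (x1=0, x2=0, x3=1, x4=0): fault-free M0=0, M1=1, M2=1, M3=0, M4=0 → Y1=0, Y2=0; observed Y1=0, Y2=0. Eliminates M2 stuck-at-0, M2 inverted output, M3 stuck-at-1, M3 inverted output.
Test 3 (x1=0, x2=1, x3=1, x4=0): fault-free M0=1, M1=1, M2=0, M3=1, M4=1 → Y1=1, Y2=1; observed Y1=0, Y2=0. Eliminates M1 stuck-at-1.
Only M1 inverted output is consistent with every test.

M1 inverted output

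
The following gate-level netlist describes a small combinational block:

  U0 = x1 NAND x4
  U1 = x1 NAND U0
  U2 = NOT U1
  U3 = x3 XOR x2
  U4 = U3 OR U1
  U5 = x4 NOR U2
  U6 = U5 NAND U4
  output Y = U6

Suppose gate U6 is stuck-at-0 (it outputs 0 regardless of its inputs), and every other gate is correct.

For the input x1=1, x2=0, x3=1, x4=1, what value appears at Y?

0

Propagate with U6 forced: U0=0, U1=1, U2=0, U3=1, U4=1, U5=0, U6=0 [stuck-at-0].
So Y = 0. (Without the fault it would be 1.)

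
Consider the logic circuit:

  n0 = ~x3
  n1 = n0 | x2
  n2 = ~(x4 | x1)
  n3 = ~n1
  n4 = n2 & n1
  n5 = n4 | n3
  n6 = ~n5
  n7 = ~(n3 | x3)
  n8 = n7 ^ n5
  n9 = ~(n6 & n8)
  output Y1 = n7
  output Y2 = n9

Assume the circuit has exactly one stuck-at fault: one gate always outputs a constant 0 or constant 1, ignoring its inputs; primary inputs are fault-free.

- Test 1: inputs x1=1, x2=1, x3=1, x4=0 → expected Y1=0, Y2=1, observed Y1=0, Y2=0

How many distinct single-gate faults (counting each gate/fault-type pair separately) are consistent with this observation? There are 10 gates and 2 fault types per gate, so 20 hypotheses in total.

2

Fault-free: n0=0, n1=1, n2=0, n3=0, n4=0, n5=0, n6=1, n7=0, n8=0, n9=1 → Y1=0, Y2=1. Observed Y1=0, Y2=0.
  n0: none of the 2 fault types match ✗
  n1: none of the 2 fault types match ✗
  n2: none of the 2 fault types match ✗
  n3: none of the 2 fault types match ✗
  n4: none of the 2 fault types match ✗
  n5: none of the 2 fault types match ✗
  n6: none of the 2 fault types match ✗
  n7: none of the 2 fault types match ✗
  n8: stuck-at-1 ✓; others ✗
  n9: stuck-at-0 ✓; others ✗
Consistent faults: {n8 stuck-at-1, n9 stuck-at-0} — 2 in all.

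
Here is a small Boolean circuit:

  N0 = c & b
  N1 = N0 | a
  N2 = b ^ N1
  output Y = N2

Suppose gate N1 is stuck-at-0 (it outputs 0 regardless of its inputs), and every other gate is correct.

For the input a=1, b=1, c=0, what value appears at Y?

1

Propagate with N1 forced: N0=0, N1=0 [stuck-at-0], N2=1.
So Y = 1. (Without the fault it would be 0.)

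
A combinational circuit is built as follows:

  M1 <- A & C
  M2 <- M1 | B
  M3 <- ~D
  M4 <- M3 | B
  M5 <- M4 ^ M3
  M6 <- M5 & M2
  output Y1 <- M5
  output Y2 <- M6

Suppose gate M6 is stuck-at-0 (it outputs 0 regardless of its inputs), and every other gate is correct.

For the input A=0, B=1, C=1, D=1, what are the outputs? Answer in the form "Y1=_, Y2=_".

Y1=1, Y2=0

Propagate with M6 forced: M1=0, M2=1, M3=0, M4=1, M5=1, M6=0 [stuck-at-0].
So the outputs are Y1=1, Y2=0. (Without the fault they would be Y1=1, Y2=1.)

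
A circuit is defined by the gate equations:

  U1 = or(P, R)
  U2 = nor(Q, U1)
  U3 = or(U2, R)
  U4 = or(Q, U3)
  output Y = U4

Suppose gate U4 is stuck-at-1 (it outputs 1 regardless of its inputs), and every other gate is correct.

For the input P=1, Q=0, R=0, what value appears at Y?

Propagate with U4 forced: U1=1, U2=0, U3=0, U4=1 [stuck-at-1].
So Y = 1. (Without the fault it would be 0.)

1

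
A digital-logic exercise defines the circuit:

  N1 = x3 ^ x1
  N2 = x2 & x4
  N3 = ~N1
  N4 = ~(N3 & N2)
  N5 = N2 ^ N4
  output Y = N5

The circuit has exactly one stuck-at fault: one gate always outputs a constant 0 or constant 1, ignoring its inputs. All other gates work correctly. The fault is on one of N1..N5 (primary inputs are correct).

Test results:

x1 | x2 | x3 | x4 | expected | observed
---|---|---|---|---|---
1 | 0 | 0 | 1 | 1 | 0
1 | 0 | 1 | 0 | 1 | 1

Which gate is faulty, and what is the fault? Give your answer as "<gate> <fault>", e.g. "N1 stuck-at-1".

Fault-free values for test 1 (x1=1, x2=0, x3=0, x4=1): N1=1, N2=0, N3=0, N4=1, N5=1, giving Y=1. Observed 0.
Test 1: faults giving observed 0 are {N2 stuck-at-1, N4 stuck-at-0, N5 stuck-at-0}.
Test 2 (x1=1, x2=0, x3=1, x4=0): fault-free N1=0, N2=0, N3=1, N4=1, N5=1 → 1; observed 1. Eliminates N4 stuck-at-0, N5 stuck-at-0.
Only N2 stuck-at-1 is consistent with every test.

N2 stuck-at-1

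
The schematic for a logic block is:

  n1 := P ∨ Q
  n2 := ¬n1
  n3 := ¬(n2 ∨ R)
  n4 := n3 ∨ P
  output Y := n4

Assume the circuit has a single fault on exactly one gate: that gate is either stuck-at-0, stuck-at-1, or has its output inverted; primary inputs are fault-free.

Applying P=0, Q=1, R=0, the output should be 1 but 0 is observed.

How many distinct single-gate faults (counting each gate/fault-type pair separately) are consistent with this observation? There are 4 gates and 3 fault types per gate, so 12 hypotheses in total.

Fault-free: n1=1, n2=0, n3=1, n4=1 → 1. Observed 0.
  n1 stuck-at-0: output 0 ✓
  n1 stuck-at-1: output 1 ✗
  n1 inverted output: output 0 ✓
  n2 stuck-at-0: output 1 ✗
  n2 stuck-at-1: output 0 ✓
  n2 inverted output: output 0 ✓
  n3 stuck-at-0: output 0 ✓
  n3 stuck-at-1: output 1 ✗
  n3 inverted output: output 0 ✓
  n4 stuck-at-0: output 0 ✓
  n4 stuck-at-1: output 1 ✗
  n4 inverted output: output 0 ✓
Consistent faults: {n1 stuck-at-0, n1 inverted output, n2 stuck-at-1, n2 inverted output, n3 stuck-at-0, n3 inverted output, n4 stuck-at-0, n4 inverted output} — 8 in all.

8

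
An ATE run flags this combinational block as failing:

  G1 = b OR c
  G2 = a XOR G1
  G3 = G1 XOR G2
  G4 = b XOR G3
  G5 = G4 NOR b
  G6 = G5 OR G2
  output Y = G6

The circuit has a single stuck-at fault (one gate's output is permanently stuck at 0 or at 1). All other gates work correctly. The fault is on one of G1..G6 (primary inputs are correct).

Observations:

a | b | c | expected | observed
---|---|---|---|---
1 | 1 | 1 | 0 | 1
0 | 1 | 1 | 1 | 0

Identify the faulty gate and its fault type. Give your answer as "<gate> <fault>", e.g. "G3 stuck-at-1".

G1 stuck-at-0

Fault-free values for test 1 (a=1, b=1, c=1): G1=1, G2=0, G3=1, G4=0, G5=0, G6=0, giving Y=0. Observed 1.
Test 1: faults giving observed 1 are {G1 stuck-at-0, G2 stuck-at-1, G5 stuck-at-1, G6 stuck-at-1}.
Test 2 (a=0, b=1, c=1): fault-free G1=1, G2=1, G3=0, G4=1, G5=0, G6=1 → 1; observed 0. Eliminates G2 stuck-at-1, G5 stuck-at-1, G6 stuck-at-1.
Only G1 stuck-at-0 is consistent with every test.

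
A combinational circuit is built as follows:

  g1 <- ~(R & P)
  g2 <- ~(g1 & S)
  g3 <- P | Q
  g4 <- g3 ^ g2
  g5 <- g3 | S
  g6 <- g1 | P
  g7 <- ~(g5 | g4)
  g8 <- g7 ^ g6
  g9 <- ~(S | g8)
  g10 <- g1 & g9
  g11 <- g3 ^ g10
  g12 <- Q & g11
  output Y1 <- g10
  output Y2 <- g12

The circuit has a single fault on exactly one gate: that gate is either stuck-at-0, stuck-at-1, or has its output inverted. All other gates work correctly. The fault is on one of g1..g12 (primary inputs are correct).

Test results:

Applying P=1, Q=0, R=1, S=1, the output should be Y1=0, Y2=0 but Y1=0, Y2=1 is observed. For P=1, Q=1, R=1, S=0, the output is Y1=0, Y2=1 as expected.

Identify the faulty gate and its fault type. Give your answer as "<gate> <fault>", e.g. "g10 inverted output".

g12 stuck-at-1

Fault-free values for test 1 (P=1, Q=0, R=1, S=1): g1=0, g2=1, g3=1, g4=0, g5=1, g6=1, g7=0, g8=1, g9=0, g10=0, g11=1, g12=0, giving Y1=0, Y2=0. Observed Y1=0, Y2=1.
Test 1: faults giving observed Y1=0, Y2=1 are {g12 stuck-at-1, g12 inverted output}.
Test 2 (P=1, Q=1, R=1, S=0): fault-free g1=0, g2=1, g3=1, g4=0, g5=1, g6=1, g7=0, g8=1, g9=0, g10=0, g11=1, g12=1 → Y1=0, Y2=1; observed Y1=0, Y2=1. Eliminates g12 inverted output.
Only g12 stuck-at-1 is consistent with every test.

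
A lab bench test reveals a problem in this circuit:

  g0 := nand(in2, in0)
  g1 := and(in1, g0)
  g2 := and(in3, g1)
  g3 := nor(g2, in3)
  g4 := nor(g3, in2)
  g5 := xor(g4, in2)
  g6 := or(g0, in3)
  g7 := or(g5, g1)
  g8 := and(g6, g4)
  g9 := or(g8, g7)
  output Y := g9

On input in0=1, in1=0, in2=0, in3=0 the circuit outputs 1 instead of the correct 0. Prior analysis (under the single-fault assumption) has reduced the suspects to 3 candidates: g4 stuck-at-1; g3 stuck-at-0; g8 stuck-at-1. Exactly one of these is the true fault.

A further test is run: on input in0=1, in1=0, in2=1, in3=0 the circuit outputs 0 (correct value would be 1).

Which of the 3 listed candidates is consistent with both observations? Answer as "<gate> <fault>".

g4 stuck-at-1

Evaluate each candidate on input in0=1, in1=0, in2=1, in3=0:
  g4 stuck-at-1: g0=0, g1=0, g2=0, g3=1, g4=1 [stuck-at-1], g5=0, g6=0, g7=0, g8=0, g9=0 → 0 — matches
  g3 stuck-at-0: g0=0, g1=0, g2=0, g3=0 [stuck-at-0], g4=0, g5=1, g6=0, g7=1, g8=0, g9=1 → 1 — eliminated
  g8 stuck-at-1: g0=0, g1=0, g2=0, g3=1, g4=0, g5=1, g6=0, g7=1, g8=1 [stuck-at-1], g9=1 → 1 — eliminated
Only g4 stuck-at-1 reproduces the observed 0.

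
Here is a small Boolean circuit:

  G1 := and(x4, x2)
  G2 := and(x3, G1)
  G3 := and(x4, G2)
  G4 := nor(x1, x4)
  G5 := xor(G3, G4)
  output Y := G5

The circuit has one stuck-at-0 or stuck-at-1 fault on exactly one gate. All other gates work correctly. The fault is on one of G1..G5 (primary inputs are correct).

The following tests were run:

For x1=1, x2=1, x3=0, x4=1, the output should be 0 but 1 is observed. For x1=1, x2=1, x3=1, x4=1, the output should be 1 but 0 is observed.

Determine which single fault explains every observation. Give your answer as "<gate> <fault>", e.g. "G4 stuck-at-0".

Fault-free values for test 1 (x1=1, x2=1, x3=0, x4=1): G1=1, G2=0, G3=0, G4=0, G5=0, giving Y=0. Observed 1.
Test 1: faults giving observed 1 are {G2 stuck-at-1, G3 stuck-at-1, G4 stuck-at-1, G5 stuck-at-1}.
Test 2 (x1=1, x2=1, x3=1, x4=1): fault-free G1=1, G2=1, G3=1, G4=0, G5=1 → 1; observed 0. Eliminates G2 stuck-at-1, G3 stuck-at-1, G5 stuck-at-1.
Only G4 stuck-at-1 is consistent with every test.

G4 stuck-at-1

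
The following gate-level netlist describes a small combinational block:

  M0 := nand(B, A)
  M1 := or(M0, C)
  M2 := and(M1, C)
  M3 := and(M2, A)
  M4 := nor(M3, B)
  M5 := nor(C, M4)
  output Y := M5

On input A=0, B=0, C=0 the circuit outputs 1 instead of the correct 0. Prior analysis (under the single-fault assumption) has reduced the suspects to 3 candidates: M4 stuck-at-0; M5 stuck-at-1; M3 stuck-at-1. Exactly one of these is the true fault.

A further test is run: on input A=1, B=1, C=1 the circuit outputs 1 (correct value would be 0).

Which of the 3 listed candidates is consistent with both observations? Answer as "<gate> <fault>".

M5 stuck-at-1

Evaluate each candidate on input A=1, B=1, C=1:
  M4 stuck-at-0: M0=0, M1=1, M2=1, M3=1, M4=0 [stuck-at-0], M5=0 → 0 — eliminated
  M5 stuck-at-1: M0=0, M1=1, M2=1, M3=1, M4=0, M5=1 [stuck-at-1] → 1 — matches
  M3 stuck-at-1: M0=0, M1=1, M2=1, M3=1 [stuck-at-1], M4=0, M5=0 → 0 — eliminated
Only M5 stuck-at-1 reproduces the observed 1.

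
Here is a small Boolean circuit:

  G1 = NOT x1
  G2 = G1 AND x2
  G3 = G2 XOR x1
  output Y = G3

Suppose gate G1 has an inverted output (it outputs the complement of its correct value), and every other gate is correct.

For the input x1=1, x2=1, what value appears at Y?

Propagate with G1 forced: G1=1 [inverted output], G2=1, G3=0.
So Y = 0. (Without the fault it would be 1.)

0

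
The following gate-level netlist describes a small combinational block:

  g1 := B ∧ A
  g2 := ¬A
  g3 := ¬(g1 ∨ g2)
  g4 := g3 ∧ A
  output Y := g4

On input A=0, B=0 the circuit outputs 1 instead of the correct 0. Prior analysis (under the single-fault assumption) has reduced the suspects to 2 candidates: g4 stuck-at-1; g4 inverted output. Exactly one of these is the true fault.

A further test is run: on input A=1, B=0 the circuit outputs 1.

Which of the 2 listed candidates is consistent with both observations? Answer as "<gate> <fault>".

Evaluate each candidate on input A=1, B=0:
  g4 stuck-at-1: g1=0, g2=0, g3=1, g4=1 [stuck-at-1] → 1 — matches
  g4 inverted output: g1=0, g2=0, g3=1, g4=0 [inverted output] → 0 — eliminated
Only g4 stuck-at-1 reproduces the observed 1.

g4 stuck-at-1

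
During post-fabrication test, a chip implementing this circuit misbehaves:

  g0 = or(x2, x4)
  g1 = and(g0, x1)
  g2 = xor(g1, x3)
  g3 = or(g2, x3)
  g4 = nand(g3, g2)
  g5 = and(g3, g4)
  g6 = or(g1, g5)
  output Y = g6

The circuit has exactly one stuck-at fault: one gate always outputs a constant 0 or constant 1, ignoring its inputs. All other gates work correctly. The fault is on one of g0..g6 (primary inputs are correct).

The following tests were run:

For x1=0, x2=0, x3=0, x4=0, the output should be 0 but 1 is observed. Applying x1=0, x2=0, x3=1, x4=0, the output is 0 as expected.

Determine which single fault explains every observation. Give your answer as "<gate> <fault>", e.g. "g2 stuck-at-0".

Fault-free values for test 1 (x1=0, x2=0, x3=0, x4=0): g0=0, g1=0, g2=0, g3=0, g4=1, g5=0, g6=0, giving Y=0. Observed 1.
Test 1: faults giving observed 1 are {g1 stuck-at-1, g3 stuck-at-1, g5 stuck-at-1, g6 stuck-at-1}.
Test 2 (x1=0, x2=0, x3=1, x4=0): fault-free g0=0, g1=0, g2=1, g3=1, g4=0, g5=0, g6=0 → 0; observed 0. Eliminates g1 stuck-at-1, g5 stuck-at-1, g6 stuck-at-1.
Only g3 stuck-at-1 is consistent with every test.

g3 stuck-at-1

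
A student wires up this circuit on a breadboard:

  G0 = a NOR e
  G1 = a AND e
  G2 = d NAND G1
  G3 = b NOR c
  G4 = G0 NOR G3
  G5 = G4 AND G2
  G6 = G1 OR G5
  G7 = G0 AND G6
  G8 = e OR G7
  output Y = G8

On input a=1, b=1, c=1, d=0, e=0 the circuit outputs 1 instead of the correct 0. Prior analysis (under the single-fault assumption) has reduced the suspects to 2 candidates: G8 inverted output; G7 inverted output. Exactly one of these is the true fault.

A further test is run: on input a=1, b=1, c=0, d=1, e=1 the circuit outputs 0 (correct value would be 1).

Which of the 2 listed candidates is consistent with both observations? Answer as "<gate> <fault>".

G8 inverted output

Evaluate each candidate on input a=1, b=1, c=0, d=1, e=1:
  G8 inverted output: G0=0, G1=1, G2=0, G3=0, G4=1, G5=0, G6=1, G7=0, G8=0 [inverted output] → 0 — matches
  G7 inverted output: G0=0, G1=1, G2=0, G3=0, G4=1, G5=0, G6=1, G7=1 [inverted output], G8=1 → 1 — eliminated
Only G8 inverted output reproduces the observed 0.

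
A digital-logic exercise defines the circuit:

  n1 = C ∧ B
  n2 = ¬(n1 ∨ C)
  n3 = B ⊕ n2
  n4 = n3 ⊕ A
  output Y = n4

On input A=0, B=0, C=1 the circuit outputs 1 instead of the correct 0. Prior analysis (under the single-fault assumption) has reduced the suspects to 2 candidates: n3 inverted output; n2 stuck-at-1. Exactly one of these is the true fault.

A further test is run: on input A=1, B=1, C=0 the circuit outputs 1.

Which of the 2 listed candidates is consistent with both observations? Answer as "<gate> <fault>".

Evaluate each candidate on input A=1, B=1, C=0:
  n3 inverted output: n1=0, n2=1, n3=1 [inverted output], n4=0 → 0 — eliminated
  n2 stuck-at-1: n1=0, n2=1 [stuck-at-1], n3=0, n4=1 → 1 — matches
Only n2 stuck-at-1 reproduces the observed 1.

n2 stuck-at-1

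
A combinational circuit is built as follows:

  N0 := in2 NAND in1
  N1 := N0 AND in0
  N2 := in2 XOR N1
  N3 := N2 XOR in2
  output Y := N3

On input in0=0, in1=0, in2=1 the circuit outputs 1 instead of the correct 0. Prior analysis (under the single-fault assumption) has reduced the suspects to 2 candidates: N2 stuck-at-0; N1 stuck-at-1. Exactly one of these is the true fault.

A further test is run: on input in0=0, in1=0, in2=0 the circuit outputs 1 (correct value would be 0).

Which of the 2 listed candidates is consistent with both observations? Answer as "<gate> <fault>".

N1 stuck-at-1

Evaluate each candidate on input in0=0, in1=0, in2=0:
  N2 stuck-at-0: N0=1, N1=0, N2=0 [stuck-at-0], N3=0 → 0 — eliminated
  N1 stuck-at-1: N0=1, N1=1 [stuck-at-1], N2=1, N3=1 → 1 — matches
Only N1 stuck-at-1 reproduces the observed 1.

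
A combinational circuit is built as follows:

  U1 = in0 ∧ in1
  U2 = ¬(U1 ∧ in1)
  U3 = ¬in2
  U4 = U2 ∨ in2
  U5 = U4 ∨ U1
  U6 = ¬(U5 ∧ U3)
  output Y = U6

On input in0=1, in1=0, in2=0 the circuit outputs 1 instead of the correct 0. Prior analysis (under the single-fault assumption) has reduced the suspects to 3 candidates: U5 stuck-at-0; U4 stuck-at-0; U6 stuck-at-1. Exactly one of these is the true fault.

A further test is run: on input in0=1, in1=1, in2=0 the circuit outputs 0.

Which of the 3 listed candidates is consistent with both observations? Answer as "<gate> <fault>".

Evaluate each candidate on input in0=1, in1=1, in2=0:
  U5 stuck-at-0: U1=1, U2=0, U3=1, U4=0, U5=0 [stuck-at-0], U6=1 → 1 — eliminated
  U4 stuck-at-0: U1=1, U2=0, U3=1, U4=0 [stuck-at-0], U5=1, U6=0 → 0 — matches
  U6 stuck-at-1: U1=1, U2=0, U3=1, U4=0, U5=1, U6=1 [stuck-at-1] → 1 — eliminated
Only U4 stuck-at-0 reproduces the observed 0.

U4 stuck-at-0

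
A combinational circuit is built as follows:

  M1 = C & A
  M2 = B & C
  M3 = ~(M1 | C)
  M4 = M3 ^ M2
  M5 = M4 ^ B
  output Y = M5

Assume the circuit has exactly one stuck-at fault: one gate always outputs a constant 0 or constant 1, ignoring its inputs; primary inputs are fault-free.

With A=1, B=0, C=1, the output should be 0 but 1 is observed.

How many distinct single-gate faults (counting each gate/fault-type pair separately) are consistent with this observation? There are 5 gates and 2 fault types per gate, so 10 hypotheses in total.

4

Fault-free: M1=1, M2=0, M3=0, M4=0, M5=0 → 0. Observed 1.
  M1 stuck-at-0: output 0 ✗
  M1 stuck-at-1: output 0 ✗
  M2 stuck-at-0: output 0 ✗
  M2 stuck-at-1: output 1 ✓
  M3 stuck-at-0: output 0 ✗
  M3 stuck-at-1: output 1 ✓
  M4 stuck-at-0: output 0 ✗
  M4 stuck-at-1: output 1 ✓
  M5 stuck-at-0: output 0 ✗
  M5 stuck-at-1: output 1 ✓
Consistent faults: {M2 stuck-at-1, M3 stuck-at-1, M4 stuck-at-1, M5 stuck-at-1} — 4 in all.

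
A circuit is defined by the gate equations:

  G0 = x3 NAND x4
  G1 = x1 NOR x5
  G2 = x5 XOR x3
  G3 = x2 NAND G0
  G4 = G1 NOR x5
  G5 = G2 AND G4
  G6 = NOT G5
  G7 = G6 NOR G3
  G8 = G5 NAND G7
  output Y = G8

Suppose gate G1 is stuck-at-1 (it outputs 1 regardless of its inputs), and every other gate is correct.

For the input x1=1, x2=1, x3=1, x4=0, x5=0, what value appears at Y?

Propagate with G1 forced: G0=1, G1=1 [stuck-at-1], G2=1, G3=0, G4=0, G5=0, G6=1, G7=0, G8=1.
So Y = 1. (Without the fault it would be 0.)

1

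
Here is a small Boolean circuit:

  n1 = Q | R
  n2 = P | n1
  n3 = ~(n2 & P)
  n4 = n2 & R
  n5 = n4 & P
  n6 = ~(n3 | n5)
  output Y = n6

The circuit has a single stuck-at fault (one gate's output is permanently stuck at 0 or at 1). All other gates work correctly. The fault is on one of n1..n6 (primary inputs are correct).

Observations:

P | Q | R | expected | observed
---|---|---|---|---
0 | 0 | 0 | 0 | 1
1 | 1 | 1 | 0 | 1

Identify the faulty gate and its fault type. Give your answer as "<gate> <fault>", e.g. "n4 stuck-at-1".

Fault-free values for test 1 (P=0, Q=0, R=0): n1=0, n2=0, n3=1, n4=0, n5=0, n6=0, giving Y=0. Observed 1.
Test 1: faults giving observed 1 are {n3 stuck-at-0, n6 stuck-at-1}.
Test 2 (P=1, Q=1, R=1): fault-free n1=1, n2=1, n3=0, n4=1, n5=1, n6=0 → 0; observed 1. Eliminates n3 stuck-at-0.
Only n6 stuck-at-1 is consistent with every test.

n6 stuck-at-1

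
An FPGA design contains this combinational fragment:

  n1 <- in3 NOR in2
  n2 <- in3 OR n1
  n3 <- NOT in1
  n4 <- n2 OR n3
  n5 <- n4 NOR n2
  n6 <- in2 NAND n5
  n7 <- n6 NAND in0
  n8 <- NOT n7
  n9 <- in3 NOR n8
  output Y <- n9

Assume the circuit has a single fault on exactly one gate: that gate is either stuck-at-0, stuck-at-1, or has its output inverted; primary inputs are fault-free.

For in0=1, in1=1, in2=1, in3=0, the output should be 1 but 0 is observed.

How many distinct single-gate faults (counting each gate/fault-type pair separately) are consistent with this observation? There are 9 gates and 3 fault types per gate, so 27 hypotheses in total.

Fault-free: n1=0, n2=0, n3=0, n4=0, n5=1, n6=0, n7=1, n8=0, n9=1 → 1. Observed 0.
  n1: stuck-at-1, inverted output ✓; others ✗
  n2: stuck-at-1, inverted output ✓; others ✗
  n3: stuck-at-1, inverted output ✓; others ✗
  n4: stuck-at-1, inverted output ✓; others ✗
  n5: stuck-at-0, inverted output ✓; others ✗
  n6: stuck-at-1, inverted output ✓; others ✗
  n7: stuck-at-0, inverted output ✓; others ✗
  n8: stuck-at-1, inverted output ✓; others ✗
  n9: stuck-at-0, inverted output ✓; others ✗
Consistent faults: {n1 stuck-at-1, n1 inverted output, n2 stuck-at-1, n2 inverted output, n3 stuck-at-1, n3 inverted output, n4 stuck-at-1, n4 inverted output, n5 stuck-at-0, n5 inverted output, n6 stuck-at-1, n6 inverted output, n7 stuck-at-0, n7 inverted output, n8 stuck-at-1, n8 inverted output, n9 stuck-at-0, n9 inverted output} — 18 in all.

18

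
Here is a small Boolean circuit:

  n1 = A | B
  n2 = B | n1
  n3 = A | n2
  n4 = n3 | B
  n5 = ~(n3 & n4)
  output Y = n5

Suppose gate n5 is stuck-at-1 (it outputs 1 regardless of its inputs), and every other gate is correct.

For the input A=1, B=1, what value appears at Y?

Propagate with n5 forced: n1=1, n2=1, n3=1, n4=1, n5=1 [stuck-at-1].
So Y = 1. (Without the fault it would be 0.)

1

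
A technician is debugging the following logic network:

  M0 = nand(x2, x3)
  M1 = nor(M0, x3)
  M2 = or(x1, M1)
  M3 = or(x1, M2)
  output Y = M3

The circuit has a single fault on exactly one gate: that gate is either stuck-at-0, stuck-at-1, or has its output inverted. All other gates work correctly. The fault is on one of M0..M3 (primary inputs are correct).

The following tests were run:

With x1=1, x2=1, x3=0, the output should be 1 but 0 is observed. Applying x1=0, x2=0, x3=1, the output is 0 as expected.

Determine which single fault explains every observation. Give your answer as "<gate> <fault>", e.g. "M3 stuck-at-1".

Fault-free values for test 1 (x1=1, x2=1, x3=0): M0=1, M1=0, M2=1, M3=1, giving Y=1. Observed 0.
Test 1: faults giving observed 0 are {M3 stuck-at-0, M3 inverted output}.
Test 2 (x1=0, x2=0, x3=1): fault-free M0=1, M1=0, M2=0, M3=0 → 0; observed 0. Eliminates M3 inverted output.
Only M3 stuck-at-0 is consistent with every test.

M3 stuck-at-0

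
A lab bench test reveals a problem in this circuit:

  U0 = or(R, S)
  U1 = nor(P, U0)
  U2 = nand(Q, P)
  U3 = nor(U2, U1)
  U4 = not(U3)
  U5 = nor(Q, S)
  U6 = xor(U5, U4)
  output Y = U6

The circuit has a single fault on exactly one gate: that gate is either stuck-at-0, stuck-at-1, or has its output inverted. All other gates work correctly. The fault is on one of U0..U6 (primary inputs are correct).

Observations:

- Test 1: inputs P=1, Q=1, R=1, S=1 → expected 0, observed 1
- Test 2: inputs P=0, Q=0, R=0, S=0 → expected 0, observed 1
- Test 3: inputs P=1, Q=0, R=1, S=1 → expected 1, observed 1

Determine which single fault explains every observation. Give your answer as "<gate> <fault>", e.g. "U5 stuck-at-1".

Fault-free values for test 1 (P=1, Q=1, R=1, S=1): U0=1, U1=0, U2=0, U3=1, U4=0, U5=0, U6=0, giving Y=0. Observed 1.
Test 1: faults giving observed 1 are {U1 stuck-at-1, U1 inverted output, U2 stuck-at-1, U2 inverted output, U3 stuck-at-0, U3 inverted output, U4 stuck-at-1, U4 inverted output, U5 stuck-at-1, U5 inverted output, U6 stuck-at-1, U6 inverted output}.
Test 2 (P=0, Q=0, R=0, S=0): fault-free U0=0, U1=1, U2=1, U3=0, U4=1, U5=1, U6=0 → 0; observed 1. Eliminates U1 stuck-at-1, U1 inverted output, U2 stuck-at-1, U2 inverted output, U3 stuck-at-0, U4 stuck-at-1, U5 stuck-at-1.
Test 3 (P=1, Q=0, R=1, S=1): fault-free U0=1, U1=0, U2=1, U3=0, U4=1, U5=0, U6=1 → 1; observed 1. Eliminates U3 inverted output, U4 inverted output, U5 inverted output, U6 inverted output.
Only U6 stuck-at-1 is consistent with every test.

U6 stuck-at-1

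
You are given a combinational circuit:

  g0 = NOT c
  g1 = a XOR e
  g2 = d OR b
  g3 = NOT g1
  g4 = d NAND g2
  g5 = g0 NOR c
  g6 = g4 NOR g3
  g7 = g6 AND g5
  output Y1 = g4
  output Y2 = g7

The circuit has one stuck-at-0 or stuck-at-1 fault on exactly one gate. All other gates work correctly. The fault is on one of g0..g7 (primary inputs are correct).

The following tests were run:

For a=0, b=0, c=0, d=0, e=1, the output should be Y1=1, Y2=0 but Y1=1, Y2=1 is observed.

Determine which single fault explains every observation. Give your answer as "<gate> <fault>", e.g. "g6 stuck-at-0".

g7 stuck-at-1

Fault-free values for test 1 (a=0, b=0, c=0, d=0, e=1): g0=1, g1=1, g2=0, g3=0, g4=1, g5=0, g6=0, g7=0, giving Y1=1, Y2=0. Observed Y1=1, Y2=1.
Test 1: faults giving observed Y1=1, Y2=1 are {g7 stuck-at-1}.
Only g7 stuck-at-1 is consistent with every test.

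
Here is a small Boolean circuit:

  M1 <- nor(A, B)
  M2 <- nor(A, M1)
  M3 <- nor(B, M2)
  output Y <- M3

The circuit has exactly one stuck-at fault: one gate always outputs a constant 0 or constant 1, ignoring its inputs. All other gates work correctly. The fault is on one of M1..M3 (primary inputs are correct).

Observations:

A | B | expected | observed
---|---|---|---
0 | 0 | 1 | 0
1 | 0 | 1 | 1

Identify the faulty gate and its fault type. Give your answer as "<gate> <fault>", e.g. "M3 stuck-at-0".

Fault-free values for test 1 (A=0, B=0): M1=1, M2=0, M3=1, giving Y=1. Observed 0.
Test 1: faults giving observed 0 are {M1 stuck-at-0, M2 stuck-at-1, M3 stuck-at-0}.
Test 2 (A=1, B=0): fault-free M1=0, M2=0, M3=1 → 1; observed 1. Eliminates M2 stuck-at-1, M3 stuck-at-0.
Only M1 stuck-at-0 is consistent with every test.

M1 stuck-at-0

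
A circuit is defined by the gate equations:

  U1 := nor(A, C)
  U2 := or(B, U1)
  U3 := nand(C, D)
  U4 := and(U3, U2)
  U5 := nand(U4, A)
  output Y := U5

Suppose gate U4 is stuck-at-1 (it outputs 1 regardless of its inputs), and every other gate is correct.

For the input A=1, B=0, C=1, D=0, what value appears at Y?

Propagate with U4 forced: U1=0, U2=0, U3=1, U4=1 [stuck-at-1], U5=0.
So Y = 0. (Without the fault it would be 1.)

0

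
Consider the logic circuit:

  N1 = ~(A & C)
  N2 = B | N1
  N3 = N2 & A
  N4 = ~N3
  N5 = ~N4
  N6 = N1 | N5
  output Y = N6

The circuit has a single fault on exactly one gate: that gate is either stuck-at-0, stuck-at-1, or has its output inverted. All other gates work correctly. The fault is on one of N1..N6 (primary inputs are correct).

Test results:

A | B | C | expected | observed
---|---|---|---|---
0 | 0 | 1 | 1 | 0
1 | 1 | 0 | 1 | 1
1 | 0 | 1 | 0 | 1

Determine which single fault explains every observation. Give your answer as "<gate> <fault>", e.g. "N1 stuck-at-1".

Fault-free values for test 1 (A=0, B=0, C=1): N1=1, N2=1, N3=0, N4=1, N5=0, N6=1, giving Y=1. Observed 0.
Test 1: faults giving observed 0 are {N1 stuck-at-0, N1 inverted output, N6 stuck-at-0, N6 inverted output}.
Test 2 (A=1, B=1, C=0): fault-free N1=1, N2=1, N3=1, N4=0, N5=1, N6=1 → 1; observed 1. Eliminates N6 stuck-at-0, N6 inverted output.
Test 3 (A=1, B=0, C=1): fault-free N1=0, N2=0, N3=0, N4=1, N5=0, N6=0 → 0; observed 1. Eliminates N1 stuck-at-0.
Only N1 inverted output is consistent with every test.

N1 inverted output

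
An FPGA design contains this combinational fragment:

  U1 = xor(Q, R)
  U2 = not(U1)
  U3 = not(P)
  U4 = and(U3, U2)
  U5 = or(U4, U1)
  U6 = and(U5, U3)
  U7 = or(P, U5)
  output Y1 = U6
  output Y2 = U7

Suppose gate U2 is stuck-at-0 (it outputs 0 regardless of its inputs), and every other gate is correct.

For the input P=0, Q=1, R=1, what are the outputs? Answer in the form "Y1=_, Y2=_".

Propagate with U2 forced: U1=0, U2=0 [stuck-at-0], U3=1, U4=0, U5=0, U6=0, U7=0.
So the outputs are Y1=0, Y2=0. (Without the fault they would be Y1=1, Y2=1.)

Y1=0, Y2=0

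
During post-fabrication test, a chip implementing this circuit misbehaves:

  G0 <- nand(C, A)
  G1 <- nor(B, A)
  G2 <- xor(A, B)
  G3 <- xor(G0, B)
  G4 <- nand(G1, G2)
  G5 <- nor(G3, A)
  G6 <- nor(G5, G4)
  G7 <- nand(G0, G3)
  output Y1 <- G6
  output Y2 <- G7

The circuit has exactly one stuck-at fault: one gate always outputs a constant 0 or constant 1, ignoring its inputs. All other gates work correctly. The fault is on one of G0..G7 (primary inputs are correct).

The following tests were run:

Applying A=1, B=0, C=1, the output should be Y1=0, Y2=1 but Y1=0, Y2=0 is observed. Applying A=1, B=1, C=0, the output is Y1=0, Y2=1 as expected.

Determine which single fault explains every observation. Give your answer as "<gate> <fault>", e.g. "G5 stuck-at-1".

G0 stuck-at-1

Fault-free values for test 1 (A=1, B=0, C=1): G0=0, G1=0, G2=1, G3=0, G4=1, G5=0, G6=0, G7=1, giving Y1=0, Y2=1. Observed Y1=0, Y2=0.
Test 1: faults giving observed Y1=0, Y2=0 are {G0 stuck-at-1, G7 stuck-at-0}.
Test 2 (A=1, B=1, C=0): fault-free G0=1, G1=0, G2=0, G3=0, G4=1, G5=0, G6=0, G7=1 → Y1=0, Y2=1; observed Y1=0, Y2=1. Eliminates G7 stuck-at-0.
Only G0 stuck-at-1 is consistent with every test.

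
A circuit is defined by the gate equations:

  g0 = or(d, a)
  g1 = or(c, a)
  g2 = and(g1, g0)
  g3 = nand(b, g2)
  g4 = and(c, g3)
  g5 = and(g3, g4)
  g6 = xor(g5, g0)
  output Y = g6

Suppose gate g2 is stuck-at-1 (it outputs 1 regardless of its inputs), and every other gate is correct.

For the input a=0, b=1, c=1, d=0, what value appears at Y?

Propagate with g2 forced: g0=0, g1=1, g2=1 [stuck-at-1], g3=0, g4=0, g5=0, g6=0.
So Y = 0. (Without the fault it would be 1.)

0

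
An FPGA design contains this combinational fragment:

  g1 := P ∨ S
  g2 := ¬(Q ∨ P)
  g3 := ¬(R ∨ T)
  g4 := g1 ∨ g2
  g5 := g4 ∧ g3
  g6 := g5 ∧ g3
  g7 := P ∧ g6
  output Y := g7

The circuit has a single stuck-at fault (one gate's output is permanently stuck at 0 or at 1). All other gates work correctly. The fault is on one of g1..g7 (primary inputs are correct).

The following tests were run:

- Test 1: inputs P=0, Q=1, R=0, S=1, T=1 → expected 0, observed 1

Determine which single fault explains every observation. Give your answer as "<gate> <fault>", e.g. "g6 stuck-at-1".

g7 stuck-at-1

Fault-free values for test 1 (P=0, Q=1, R=0, S=1, T=1): g1=1, g2=0, g3=0, g4=1, g5=0, g6=0, g7=0, giving Y=0. Observed 1.
Test 1: faults giving observed 1 are {g7 stuck-at-1}.
Only g7 stuck-at-1 is consistent with every test.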